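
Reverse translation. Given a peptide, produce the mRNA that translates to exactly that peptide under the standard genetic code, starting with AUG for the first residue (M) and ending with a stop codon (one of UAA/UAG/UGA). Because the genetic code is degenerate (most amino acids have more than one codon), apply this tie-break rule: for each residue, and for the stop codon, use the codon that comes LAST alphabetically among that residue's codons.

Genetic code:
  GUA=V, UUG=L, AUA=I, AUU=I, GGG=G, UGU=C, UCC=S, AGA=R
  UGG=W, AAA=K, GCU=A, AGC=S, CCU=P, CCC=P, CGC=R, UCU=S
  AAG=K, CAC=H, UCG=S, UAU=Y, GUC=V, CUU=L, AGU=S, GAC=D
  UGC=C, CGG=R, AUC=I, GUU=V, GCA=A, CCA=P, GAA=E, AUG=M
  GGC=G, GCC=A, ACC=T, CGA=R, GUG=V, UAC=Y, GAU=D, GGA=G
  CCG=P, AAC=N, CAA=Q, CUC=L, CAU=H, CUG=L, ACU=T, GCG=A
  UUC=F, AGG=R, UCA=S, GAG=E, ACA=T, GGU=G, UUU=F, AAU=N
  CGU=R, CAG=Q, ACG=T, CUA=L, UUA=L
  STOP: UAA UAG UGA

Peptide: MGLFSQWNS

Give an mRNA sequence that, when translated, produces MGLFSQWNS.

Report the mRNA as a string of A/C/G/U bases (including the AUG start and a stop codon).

residue 1: M -> AUG (start codon)
residue 2: G codons sorted = GGA,GGC,GGG,GGU -> pick last = GGU
residue 3: L codons sorted = CUA,CUC,CUG,CUU,UUA,UUG -> pick last = UUG
residue 4: F codons sorted = UUC,UUU -> pick last = UUU
residue 5: S codons sorted = AGC,AGU,UCA,UCC,UCG,UCU -> pick last = UCU
residue 6: Q codons sorted = CAA,CAG -> pick last = CAG
residue 7: W -> UGG (only codon)
residue 8: N codons sorted = AAC,AAU -> pick last = AAU
residue 9: S codons sorted = AGC,AGU,UCA,UCC,UCG,UCU -> pick last = UCU
terminator: stop codons sorted = UAA,UAG,UGA -> pick last = UGA

Answer: mRNA: AUGGGUUUGUUUUCUCAGUGGAAUUCUUGA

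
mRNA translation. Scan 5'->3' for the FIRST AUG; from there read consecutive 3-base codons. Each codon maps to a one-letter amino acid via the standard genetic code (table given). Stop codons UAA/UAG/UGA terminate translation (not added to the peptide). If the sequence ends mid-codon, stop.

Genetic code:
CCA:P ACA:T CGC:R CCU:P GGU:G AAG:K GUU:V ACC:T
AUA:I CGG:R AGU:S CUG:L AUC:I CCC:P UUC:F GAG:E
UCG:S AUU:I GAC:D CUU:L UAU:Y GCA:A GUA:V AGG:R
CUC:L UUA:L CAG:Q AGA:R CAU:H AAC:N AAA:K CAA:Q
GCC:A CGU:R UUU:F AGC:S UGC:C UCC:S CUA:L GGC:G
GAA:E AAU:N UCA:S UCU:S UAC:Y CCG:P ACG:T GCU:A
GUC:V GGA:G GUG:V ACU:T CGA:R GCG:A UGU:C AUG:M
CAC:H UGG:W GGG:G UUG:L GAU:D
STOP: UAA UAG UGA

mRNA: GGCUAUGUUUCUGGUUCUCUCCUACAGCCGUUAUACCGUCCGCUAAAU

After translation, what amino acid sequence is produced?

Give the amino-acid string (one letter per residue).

Answer: MFLVLSYSRYTVR

Derivation:
start AUG at pos 4
pos 4: AUG -> M; peptide=M
pos 7: UUU -> F; peptide=MF
pos 10: CUG -> L; peptide=MFL
pos 13: GUU -> V; peptide=MFLV
pos 16: CUC -> L; peptide=MFLVL
pos 19: UCC -> S; peptide=MFLVLS
pos 22: UAC -> Y; peptide=MFLVLSY
pos 25: AGC -> S; peptide=MFLVLSYS
pos 28: CGU -> R; peptide=MFLVLSYSR
pos 31: UAU -> Y; peptide=MFLVLSYSRY
pos 34: ACC -> T; peptide=MFLVLSYSRYT
pos 37: GUC -> V; peptide=MFLVLSYSRYTV
pos 40: CGC -> R; peptide=MFLVLSYSRYTVR
pos 43: UAA -> STOP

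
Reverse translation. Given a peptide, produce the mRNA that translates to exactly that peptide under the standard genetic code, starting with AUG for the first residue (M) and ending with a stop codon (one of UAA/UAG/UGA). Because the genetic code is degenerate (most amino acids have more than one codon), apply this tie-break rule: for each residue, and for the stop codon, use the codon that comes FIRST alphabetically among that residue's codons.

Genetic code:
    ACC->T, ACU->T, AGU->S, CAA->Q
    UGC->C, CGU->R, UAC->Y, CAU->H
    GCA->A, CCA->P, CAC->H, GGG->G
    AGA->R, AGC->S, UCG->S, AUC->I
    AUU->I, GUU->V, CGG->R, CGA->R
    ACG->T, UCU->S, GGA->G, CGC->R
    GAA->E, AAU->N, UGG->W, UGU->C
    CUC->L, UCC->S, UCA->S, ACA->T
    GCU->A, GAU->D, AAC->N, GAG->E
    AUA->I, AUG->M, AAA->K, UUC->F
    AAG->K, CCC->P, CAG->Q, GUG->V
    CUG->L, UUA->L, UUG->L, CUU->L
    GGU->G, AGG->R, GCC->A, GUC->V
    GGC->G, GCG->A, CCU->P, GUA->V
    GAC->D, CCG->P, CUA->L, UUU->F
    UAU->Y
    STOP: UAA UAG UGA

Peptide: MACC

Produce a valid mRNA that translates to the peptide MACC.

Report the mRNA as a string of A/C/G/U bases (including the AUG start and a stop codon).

residue 1: M -> AUG (start codon)
residue 2: A codons sorted = GCA,GCC,GCG,GCU -> pick first = GCA
residue 3: C codons sorted = UGC,UGU -> pick first = UGC
residue 4: C codons sorted = UGC,UGU -> pick first = UGC
terminator: stop codons sorted = UAA,UAG,UGA -> pick first = UAA

Answer: mRNA: AUGGCAUGCUGCUAA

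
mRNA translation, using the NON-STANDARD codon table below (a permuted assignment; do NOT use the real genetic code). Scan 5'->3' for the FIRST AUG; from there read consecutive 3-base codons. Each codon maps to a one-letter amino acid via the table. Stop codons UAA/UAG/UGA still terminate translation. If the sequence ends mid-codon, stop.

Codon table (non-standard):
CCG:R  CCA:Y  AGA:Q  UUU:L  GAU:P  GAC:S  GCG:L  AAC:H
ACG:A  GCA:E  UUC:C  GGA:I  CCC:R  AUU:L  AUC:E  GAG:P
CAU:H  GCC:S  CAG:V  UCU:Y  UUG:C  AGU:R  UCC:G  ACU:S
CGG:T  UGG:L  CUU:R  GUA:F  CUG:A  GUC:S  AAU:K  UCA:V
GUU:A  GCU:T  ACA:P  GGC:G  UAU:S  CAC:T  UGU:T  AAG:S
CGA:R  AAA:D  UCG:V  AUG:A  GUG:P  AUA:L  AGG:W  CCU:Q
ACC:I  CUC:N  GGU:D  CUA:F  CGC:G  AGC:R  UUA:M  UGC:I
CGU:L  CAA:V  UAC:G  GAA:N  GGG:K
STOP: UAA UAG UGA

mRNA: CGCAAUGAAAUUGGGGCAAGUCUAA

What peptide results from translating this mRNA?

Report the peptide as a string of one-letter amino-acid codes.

Answer: ADCKVS

Derivation:
start AUG at pos 4
pos 4: AUG -> A; peptide=A
pos 7: AAA -> D; peptide=AD
pos 10: UUG -> C; peptide=ADC
pos 13: GGG -> K; peptide=ADCK
pos 16: CAA -> V; peptide=ADCKV
pos 19: GUC -> S; peptide=ADCKVS
pos 22: UAA -> STOP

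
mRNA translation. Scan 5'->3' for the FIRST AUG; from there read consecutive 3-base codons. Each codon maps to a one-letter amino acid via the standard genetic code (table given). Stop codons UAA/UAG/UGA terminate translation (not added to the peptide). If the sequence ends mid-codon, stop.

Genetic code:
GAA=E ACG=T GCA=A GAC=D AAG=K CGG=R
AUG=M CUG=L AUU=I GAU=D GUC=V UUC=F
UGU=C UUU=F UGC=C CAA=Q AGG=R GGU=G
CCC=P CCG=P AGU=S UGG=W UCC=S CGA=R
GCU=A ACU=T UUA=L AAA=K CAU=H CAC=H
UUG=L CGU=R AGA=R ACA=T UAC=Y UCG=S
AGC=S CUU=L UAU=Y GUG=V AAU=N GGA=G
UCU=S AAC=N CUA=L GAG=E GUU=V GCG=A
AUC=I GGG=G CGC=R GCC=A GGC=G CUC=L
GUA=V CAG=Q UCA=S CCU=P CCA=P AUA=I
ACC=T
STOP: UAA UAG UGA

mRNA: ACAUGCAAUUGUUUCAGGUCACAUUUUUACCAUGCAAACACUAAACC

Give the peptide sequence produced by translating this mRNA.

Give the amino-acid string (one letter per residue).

Answer: MQLFQVTFLPCKH

Derivation:
start AUG at pos 2
pos 2: AUG -> M; peptide=M
pos 5: CAA -> Q; peptide=MQ
pos 8: UUG -> L; peptide=MQL
pos 11: UUU -> F; peptide=MQLF
pos 14: CAG -> Q; peptide=MQLFQ
pos 17: GUC -> V; peptide=MQLFQV
pos 20: ACA -> T; peptide=MQLFQVT
pos 23: UUU -> F; peptide=MQLFQVTF
pos 26: UUA -> L; peptide=MQLFQVTFL
pos 29: CCA -> P; peptide=MQLFQVTFLP
pos 32: UGC -> C; peptide=MQLFQVTFLPC
pos 35: AAA -> K; peptide=MQLFQVTFLPCK
pos 38: CAC -> H; peptide=MQLFQVTFLPCKH
pos 41: UAA -> STOP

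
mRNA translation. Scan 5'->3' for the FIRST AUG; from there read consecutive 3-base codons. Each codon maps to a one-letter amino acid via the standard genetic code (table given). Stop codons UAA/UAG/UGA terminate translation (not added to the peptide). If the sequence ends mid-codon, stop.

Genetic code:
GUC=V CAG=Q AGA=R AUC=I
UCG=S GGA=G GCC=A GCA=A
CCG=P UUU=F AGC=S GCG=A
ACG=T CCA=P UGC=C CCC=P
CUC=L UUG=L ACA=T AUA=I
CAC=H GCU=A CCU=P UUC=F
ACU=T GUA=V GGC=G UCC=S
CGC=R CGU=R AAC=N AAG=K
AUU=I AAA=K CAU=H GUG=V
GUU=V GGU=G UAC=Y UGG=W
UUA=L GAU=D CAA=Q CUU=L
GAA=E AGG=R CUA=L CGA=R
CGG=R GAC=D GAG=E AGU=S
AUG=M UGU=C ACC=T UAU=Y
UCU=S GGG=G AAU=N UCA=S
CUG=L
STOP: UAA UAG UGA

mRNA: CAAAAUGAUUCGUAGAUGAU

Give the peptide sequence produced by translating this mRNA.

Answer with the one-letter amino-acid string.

start AUG at pos 4
pos 4: AUG -> M; peptide=M
pos 7: AUU -> I; peptide=MI
pos 10: CGU -> R; peptide=MIR
pos 13: AGA -> R; peptide=MIRR
pos 16: UGA -> STOP

Answer: MIRR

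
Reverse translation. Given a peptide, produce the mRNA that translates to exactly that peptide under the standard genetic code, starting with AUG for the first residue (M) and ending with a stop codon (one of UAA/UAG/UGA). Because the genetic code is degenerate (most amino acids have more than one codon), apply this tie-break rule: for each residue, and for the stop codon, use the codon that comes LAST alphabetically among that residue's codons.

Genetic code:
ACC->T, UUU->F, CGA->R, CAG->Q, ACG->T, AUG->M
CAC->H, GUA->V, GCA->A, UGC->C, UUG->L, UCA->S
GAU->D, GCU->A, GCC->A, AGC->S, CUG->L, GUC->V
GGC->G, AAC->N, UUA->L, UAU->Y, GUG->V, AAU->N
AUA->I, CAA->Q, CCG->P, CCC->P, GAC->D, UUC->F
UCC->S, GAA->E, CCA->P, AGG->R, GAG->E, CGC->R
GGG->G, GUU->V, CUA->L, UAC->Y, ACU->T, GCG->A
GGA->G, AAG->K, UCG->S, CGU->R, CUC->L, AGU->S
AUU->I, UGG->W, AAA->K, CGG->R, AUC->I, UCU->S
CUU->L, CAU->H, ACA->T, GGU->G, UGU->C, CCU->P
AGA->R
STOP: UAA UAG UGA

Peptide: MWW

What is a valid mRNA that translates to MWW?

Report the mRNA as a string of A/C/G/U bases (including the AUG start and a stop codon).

residue 1: M -> AUG (start codon)
residue 2: W -> UGG (only codon)
residue 3: W -> UGG (only codon)
terminator: stop codons sorted = UAA,UAG,UGA -> pick last = UGA

Answer: mRNA: AUGUGGUGGUGA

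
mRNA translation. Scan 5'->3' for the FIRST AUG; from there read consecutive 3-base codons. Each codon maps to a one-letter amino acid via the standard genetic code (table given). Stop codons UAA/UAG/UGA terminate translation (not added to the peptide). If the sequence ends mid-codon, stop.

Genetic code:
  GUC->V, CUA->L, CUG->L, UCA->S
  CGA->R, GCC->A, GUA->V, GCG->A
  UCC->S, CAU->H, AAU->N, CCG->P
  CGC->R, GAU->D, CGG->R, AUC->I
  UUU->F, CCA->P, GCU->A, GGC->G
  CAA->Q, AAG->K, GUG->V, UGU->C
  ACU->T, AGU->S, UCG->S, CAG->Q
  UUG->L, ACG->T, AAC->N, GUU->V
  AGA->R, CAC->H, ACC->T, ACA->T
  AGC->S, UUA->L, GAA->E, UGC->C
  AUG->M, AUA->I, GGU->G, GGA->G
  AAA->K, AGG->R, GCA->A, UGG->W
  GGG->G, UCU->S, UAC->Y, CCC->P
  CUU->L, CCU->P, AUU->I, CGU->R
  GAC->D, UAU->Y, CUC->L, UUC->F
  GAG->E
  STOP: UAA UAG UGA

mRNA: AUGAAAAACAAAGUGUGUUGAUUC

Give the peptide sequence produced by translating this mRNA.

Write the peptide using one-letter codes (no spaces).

start AUG at pos 0
pos 0: AUG -> M; peptide=M
pos 3: AAA -> K; peptide=MK
pos 6: AAC -> N; peptide=MKN
pos 9: AAA -> K; peptide=MKNK
pos 12: GUG -> V; peptide=MKNKV
pos 15: UGU -> C; peptide=MKNKVC
pos 18: UGA -> STOP

Answer: MKNKVC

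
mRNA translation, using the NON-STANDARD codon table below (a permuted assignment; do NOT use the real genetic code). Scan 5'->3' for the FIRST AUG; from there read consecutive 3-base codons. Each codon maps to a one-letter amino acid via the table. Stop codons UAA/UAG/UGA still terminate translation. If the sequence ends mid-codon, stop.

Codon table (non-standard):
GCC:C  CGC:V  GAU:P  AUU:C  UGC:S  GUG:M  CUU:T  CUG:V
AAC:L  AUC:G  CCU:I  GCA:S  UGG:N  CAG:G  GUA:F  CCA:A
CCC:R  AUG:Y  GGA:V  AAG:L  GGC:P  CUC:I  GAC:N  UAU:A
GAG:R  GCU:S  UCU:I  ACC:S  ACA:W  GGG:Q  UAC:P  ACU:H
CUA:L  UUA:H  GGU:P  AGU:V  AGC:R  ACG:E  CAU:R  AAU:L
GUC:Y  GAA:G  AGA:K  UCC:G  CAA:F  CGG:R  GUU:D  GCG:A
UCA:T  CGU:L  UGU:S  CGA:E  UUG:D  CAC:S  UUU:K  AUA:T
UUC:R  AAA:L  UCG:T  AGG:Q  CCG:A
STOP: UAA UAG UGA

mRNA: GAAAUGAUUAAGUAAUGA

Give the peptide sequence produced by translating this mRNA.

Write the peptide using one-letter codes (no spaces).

Answer: YCL

Derivation:
start AUG at pos 3
pos 3: AUG -> Y; peptide=Y
pos 6: AUU -> C; peptide=YC
pos 9: AAG -> L; peptide=YCL
pos 12: UAA -> STOP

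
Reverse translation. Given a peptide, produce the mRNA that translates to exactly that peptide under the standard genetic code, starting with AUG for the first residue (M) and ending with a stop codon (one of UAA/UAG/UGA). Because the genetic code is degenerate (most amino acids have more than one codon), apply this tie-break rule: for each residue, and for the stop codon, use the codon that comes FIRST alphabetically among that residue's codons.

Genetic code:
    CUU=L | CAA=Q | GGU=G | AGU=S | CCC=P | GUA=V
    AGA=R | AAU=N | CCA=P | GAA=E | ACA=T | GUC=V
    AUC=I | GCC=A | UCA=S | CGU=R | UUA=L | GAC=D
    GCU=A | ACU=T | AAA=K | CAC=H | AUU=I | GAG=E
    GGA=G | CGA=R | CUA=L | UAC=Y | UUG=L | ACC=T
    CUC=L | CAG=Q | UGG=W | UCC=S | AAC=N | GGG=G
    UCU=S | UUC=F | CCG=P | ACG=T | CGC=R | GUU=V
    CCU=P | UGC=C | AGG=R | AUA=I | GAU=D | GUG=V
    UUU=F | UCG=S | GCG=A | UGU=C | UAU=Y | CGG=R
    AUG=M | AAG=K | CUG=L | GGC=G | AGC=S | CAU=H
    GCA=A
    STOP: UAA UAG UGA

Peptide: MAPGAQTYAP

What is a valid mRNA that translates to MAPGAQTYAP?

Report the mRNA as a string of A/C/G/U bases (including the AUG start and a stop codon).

residue 1: M -> AUG (start codon)
residue 2: A codons sorted = GCA,GCC,GCG,GCU -> pick first = GCA
residue 3: P codons sorted = CCA,CCC,CCG,CCU -> pick first = CCA
residue 4: G codons sorted = GGA,GGC,GGG,GGU -> pick first = GGA
residue 5: A codons sorted = GCA,GCC,GCG,GCU -> pick first = GCA
residue 6: Q codons sorted = CAA,CAG -> pick first = CAA
residue 7: T codons sorted = ACA,ACC,ACG,ACU -> pick first = ACA
residue 8: Y codons sorted = UAC,UAU -> pick first = UAC
residue 9: A codons sorted = GCA,GCC,GCG,GCU -> pick first = GCA
residue 10: P codons sorted = CCA,CCC,CCG,CCU -> pick first = CCA
terminator: stop codons sorted = UAA,UAG,UGA -> pick first = UAA

Answer: mRNA: AUGGCACCAGGAGCACAAACAUACGCACCAUAA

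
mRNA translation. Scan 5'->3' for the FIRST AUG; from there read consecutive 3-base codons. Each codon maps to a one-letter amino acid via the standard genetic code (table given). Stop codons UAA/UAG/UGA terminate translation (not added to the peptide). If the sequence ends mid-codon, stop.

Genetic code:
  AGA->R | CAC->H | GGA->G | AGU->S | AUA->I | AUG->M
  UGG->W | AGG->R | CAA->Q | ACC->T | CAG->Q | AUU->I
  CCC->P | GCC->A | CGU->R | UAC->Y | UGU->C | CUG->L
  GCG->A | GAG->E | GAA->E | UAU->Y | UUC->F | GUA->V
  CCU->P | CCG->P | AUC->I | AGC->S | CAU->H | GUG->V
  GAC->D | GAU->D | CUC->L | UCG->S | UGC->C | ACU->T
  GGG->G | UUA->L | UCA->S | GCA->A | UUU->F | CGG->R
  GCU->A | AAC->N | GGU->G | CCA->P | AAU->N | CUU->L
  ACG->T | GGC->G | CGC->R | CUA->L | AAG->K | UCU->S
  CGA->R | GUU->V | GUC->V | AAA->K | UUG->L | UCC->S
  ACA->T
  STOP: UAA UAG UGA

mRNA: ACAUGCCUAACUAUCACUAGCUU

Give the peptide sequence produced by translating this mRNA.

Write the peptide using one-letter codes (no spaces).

start AUG at pos 2
pos 2: AUG -> M; peptide=M
pos 5: CCU -> P; peptide=MP
pos 8: AAC -> N; peptide=MPN
pos 11: UAU -> Y; peptide=MPNY
pos 14: CAC -> H; peptide=MPNYH
pos 17: UAG -> STOP

Answer: MPNYH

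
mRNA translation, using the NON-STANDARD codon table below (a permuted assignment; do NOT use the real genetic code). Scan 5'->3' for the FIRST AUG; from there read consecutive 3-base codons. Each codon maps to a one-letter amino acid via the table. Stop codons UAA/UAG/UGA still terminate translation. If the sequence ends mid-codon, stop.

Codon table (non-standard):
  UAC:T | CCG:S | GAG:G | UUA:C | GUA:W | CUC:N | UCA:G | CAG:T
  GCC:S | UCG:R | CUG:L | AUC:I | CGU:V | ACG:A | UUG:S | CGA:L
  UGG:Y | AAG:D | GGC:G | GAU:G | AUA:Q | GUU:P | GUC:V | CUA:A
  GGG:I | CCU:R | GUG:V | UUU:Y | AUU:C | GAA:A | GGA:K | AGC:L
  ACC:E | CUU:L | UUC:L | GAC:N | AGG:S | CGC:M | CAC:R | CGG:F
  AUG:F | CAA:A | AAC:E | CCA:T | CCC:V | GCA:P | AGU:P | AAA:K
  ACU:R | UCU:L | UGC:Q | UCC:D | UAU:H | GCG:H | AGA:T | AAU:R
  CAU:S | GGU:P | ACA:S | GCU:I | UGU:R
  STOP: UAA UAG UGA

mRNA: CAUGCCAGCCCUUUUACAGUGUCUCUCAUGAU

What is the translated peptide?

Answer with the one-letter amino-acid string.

Answer: FTSLCTRNG

Derivation:
start AUG at pos 1
pos 1: AUG -> F; peptide=F
pos 4: CCA -> T; peptide=FT
pos 7: GCC -> S; peptide=FTS
pos 10: CUU -> L; peptide=FTSL
pos 13: UUA -> C; peptide=FTSLC
pos 16: CAG -> T; peptide=FTSLCT
pos 19: UGU -> R; peptide=FTSLCTR
pos 22: CUC -> N; peptide=FTSLCTRN
pos 25: UCA -> G; peptide=FTSLCTRNG
pos 28: UGA -> STOP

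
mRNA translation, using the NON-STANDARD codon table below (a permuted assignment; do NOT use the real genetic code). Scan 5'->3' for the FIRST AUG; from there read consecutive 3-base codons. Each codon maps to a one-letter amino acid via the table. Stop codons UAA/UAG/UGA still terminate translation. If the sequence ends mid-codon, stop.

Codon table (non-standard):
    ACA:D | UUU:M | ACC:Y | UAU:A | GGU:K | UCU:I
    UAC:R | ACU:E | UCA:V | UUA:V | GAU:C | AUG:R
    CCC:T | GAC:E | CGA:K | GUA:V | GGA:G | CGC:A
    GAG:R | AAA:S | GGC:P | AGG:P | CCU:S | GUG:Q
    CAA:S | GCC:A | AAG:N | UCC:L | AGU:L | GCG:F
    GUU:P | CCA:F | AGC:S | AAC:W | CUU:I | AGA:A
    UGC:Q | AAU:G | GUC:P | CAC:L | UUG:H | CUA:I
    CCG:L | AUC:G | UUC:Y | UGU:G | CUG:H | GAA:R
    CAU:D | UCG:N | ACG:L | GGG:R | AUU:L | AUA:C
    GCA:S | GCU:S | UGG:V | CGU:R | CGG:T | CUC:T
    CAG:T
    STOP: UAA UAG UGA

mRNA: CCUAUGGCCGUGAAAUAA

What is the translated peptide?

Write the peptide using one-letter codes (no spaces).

Answer: RAQS

Derivation:
start AUG at pos 3
pos 3: AUG -> R; peptide=R
pos 6: GCC -> A; peptide=RA
pos 9: GUG -> Q; peptide=RAQ
pos 12: AAA -> S; peptide=RAQS
pos 15: UAA -> STOP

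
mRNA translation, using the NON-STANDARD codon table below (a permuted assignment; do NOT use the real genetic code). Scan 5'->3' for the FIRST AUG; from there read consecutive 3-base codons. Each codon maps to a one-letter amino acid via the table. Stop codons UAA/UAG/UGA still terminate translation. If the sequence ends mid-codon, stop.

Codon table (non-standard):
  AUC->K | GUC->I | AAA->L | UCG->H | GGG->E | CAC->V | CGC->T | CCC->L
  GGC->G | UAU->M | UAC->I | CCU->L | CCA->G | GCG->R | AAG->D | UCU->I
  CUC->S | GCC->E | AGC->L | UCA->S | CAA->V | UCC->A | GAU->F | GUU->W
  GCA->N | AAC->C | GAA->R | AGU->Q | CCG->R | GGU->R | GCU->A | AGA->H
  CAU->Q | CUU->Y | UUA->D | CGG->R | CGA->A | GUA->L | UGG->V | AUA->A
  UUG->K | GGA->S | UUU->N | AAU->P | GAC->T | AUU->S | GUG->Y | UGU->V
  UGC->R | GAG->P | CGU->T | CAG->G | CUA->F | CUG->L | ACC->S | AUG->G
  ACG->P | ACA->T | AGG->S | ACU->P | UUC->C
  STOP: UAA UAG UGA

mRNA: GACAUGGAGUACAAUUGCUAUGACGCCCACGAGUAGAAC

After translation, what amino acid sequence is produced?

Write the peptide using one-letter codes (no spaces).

Answer: GPIPRMTEVP

Derivation:
start AUG at pos 3
pos 3: AUG -> G; peptide=G
pos 6: GAG -> P; peptide=GP
pos 9: UAC -> I; peptide=GPI
pos 12: AAU -> P; peptide=GPIP
pos 15: UGC -> R; peptide=GPIPR
pos 18: UAU -> M; peptide=GPIPRM
pos 21: GAC -> T; peptide=GPIPRMT
pos 24: GCC -> E; peptide=GPIPRMTE
pos 27: CAC -> V; peptide=GPIPRMTEV
pos 30: GAG -> P; peptide=GPIPRMTEVP
pos 33: UAG -> STOP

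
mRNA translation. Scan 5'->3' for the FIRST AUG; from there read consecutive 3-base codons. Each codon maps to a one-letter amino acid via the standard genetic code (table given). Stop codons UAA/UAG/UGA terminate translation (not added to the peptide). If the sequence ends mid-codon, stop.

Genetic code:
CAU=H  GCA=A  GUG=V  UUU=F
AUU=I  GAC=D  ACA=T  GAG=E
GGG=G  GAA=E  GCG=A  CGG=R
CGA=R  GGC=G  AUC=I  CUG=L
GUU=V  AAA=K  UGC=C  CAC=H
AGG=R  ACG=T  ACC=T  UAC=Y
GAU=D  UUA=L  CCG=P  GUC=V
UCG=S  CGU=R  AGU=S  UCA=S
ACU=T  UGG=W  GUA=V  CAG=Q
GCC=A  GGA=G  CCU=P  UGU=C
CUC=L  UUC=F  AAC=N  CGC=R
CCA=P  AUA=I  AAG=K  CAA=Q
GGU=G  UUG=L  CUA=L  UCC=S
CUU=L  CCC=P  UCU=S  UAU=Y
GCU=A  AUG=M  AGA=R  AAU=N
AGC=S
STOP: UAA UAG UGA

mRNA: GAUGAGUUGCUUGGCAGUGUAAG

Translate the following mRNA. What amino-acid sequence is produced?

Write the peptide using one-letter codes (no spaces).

start AUG at pos 1
pos 1: AUG -> M; peptide=M
pos 4: AGU -> S; peptide=MS
pos 7: UGC -> C; peptide=MSC
pos 10: UUG -> L; peptide=MSCL
pos 13: GCA -> A; peptide=MSCLA
pos 16: GUG -> V; peptide=MSCLAV
pos 19: UAA -> STOP

Answer: MSCLAV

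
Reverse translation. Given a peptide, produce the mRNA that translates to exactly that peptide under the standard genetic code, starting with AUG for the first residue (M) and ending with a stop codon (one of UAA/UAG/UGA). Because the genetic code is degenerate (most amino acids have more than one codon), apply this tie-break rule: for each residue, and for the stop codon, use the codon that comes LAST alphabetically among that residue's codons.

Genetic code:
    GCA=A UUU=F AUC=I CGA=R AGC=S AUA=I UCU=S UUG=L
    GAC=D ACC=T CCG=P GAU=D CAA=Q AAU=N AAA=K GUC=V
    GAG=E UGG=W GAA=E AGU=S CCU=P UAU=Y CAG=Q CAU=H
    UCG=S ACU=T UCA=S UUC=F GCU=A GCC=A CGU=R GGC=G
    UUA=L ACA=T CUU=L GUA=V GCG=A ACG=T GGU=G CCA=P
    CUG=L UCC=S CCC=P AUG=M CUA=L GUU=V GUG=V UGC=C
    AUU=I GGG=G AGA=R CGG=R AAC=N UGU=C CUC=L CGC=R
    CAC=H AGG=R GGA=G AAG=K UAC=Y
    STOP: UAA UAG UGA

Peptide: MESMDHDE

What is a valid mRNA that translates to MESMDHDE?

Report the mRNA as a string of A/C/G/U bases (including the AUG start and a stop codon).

Answer: mRNA: AUGGAGUCUAUGGAUCAUGAUGAGUGA

Derivation:
residue 1: M -> AUG (start codon)
residue 2: E codons sorted = GAA,GAG -> pick last = GAG
residue 3: S codons sorted = AGC,AGU,UCA,UCC,UCG,UCU -> pick last = UCU
residue 4: M -> AUG (only codon)
residue 5: D codons sorted = GAC,GAU -> pick last = GAU
residue 6: H codons sorted = CAC,CAU -> pick last = CAU
residue 7: D codons sorted = GAC,GAU -> pick last = GAU
residue 8: E codons sorted = GAA,GAG -> pick last = GAG
terminator: stop codons sorted = UAA,UAG,UGA -> pick last = UGA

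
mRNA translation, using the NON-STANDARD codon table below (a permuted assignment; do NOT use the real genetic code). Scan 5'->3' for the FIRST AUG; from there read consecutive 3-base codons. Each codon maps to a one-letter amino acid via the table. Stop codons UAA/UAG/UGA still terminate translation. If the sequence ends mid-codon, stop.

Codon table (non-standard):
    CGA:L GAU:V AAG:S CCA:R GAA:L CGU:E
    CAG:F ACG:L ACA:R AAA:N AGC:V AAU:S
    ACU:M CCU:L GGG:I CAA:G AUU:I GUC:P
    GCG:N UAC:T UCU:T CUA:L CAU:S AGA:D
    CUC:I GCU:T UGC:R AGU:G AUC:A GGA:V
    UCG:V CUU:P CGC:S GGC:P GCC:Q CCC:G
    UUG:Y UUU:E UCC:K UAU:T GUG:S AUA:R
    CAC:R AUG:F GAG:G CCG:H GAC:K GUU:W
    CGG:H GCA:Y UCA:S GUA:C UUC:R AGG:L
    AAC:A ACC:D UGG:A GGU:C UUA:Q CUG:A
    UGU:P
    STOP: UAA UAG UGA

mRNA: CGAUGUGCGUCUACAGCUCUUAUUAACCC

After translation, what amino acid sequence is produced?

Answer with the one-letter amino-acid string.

Answer: FRPTVTT

Derivation:
start AUG at pos 2
pos 2: AUG -> F; peptide=F
pos 5: UGC -> R; peptide=FR
pos 8: GUC -> P; peptide=FRP
pos 11: UAC -> T; peptide=FRPT
pos 14: AGC -> V; peptide=FRPTV
pos 17: UCU -> T; peptide=FRPTVT
pos 20: UAU -> T; peptide=FRPTVTT
pos 23: UAA -> STOP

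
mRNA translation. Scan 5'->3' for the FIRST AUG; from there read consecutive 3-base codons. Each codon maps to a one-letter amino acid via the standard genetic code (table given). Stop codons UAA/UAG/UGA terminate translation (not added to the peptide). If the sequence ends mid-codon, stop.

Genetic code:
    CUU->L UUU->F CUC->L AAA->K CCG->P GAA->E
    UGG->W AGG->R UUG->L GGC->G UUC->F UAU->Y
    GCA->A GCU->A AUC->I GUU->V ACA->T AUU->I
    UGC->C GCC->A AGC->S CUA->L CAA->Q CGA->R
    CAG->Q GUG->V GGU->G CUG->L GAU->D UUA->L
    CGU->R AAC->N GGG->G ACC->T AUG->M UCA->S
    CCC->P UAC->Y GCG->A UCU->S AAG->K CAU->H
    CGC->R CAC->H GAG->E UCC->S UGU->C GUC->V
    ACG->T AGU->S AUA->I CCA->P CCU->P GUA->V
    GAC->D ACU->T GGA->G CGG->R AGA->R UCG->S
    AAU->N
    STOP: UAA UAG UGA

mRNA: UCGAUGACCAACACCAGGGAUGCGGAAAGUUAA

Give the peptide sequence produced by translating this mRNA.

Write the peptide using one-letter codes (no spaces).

start AUG at pos 3
pos 3: AUG -> M; peptide=M
pos 6: ACC -> T; peptide=MT
pos 9: AAC -> N; peptide=MTN
pos 12: ACC -> T; peptide=MTNT
pos 15: AGG -> R; peptide=MTNTR
pos 18: GAU -> D; peptide=MTNTRD
pos 21: GCG -> A; peptide=MTNTRDA
pos 24: GAA -> E; peptide=MTNTRDAE
pos 27: AGU -> S; peptide=MTNTRDAES
pos 30: UAA -> STOP

Answer: MTNTRDAES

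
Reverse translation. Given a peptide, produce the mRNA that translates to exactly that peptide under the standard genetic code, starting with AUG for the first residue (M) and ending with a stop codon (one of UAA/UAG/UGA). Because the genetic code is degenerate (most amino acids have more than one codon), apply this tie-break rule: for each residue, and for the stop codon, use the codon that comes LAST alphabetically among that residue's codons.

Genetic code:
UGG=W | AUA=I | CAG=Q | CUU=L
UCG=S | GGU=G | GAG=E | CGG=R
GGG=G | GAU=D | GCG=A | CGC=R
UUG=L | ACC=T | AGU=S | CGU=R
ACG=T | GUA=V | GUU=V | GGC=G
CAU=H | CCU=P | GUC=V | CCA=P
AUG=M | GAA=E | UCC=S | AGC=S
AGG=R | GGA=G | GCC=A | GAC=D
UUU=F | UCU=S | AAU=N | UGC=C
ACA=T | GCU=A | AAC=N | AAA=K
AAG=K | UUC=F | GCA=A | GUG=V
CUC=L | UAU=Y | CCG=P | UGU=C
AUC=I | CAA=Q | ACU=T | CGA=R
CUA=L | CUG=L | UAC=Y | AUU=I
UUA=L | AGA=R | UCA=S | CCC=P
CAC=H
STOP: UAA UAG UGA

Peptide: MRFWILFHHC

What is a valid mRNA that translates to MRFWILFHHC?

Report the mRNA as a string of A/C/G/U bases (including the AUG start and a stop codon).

Answer: mRNA: AUGCGUUUUUGGAUUUUGUUUCAUCAUUGUUGA

Derivation:
residue 1: M -> AUG (start codon)
residue 2: R codons sorted = AGA,AGG,CGA,CGC,CGG,CGU -> pick last = CGU
residue 3: F codons sorted = UUC,UUU -> pick last = UUU
residue 4: W -> UGG (only codon)
residue 5: I codons sorted = AUA,AUC,AUU -> pick last = AUU
residue 6: L codons sorted = CUA,CUC,CUG,CUU,UUA,UUG -> pick last = UUG
residue 7: F codons sorted = UUC,UUU -> pick last = UUU
residue 8: H codons sorted = CAC,CAU -> pick last = CAU
residue 9: H codons sorted = CAC,CAU -> pick last = CAU
residue 10: C codons sorted = UGC,UGU -> pick last = UGU
terminator: stop codons sorted = UAA,UAG,UGA -> pick last = UGA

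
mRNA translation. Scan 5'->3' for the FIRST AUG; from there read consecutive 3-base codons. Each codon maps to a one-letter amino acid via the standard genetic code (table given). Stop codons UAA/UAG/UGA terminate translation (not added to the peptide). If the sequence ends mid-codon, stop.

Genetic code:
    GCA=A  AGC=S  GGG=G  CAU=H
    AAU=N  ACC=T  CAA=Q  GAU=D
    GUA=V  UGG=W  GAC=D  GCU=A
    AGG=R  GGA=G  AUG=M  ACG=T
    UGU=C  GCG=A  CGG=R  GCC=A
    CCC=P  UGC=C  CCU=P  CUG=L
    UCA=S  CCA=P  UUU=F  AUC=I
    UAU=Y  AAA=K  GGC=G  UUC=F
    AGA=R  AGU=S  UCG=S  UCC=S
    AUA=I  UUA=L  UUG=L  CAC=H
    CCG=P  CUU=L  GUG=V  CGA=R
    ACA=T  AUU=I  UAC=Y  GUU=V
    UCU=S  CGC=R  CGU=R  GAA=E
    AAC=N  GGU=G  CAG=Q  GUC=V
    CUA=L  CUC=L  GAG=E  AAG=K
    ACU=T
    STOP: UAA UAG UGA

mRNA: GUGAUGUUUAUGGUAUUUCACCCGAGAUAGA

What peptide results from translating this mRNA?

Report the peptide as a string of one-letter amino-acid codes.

Answer: MFMVFHPR

Derivation:
start AUG at pos 3
pos 3: AUG -> M; peptide=M
pos 6: UUU -> F; peptide=MF
pos 9: AUG -> M; peptide=MFM
pos 12: GUA -> V; peptide=MFMV
pos 15: UUU -> F; peptide=MFMVF
pos 18: CAC -> H; peptide=MFMVFH
pos 21: CCG -> P; peptide=MFMVFHP
pos 24: AGA -> R; peptide=MFMVFHPR
pos 27: UAG -> STOP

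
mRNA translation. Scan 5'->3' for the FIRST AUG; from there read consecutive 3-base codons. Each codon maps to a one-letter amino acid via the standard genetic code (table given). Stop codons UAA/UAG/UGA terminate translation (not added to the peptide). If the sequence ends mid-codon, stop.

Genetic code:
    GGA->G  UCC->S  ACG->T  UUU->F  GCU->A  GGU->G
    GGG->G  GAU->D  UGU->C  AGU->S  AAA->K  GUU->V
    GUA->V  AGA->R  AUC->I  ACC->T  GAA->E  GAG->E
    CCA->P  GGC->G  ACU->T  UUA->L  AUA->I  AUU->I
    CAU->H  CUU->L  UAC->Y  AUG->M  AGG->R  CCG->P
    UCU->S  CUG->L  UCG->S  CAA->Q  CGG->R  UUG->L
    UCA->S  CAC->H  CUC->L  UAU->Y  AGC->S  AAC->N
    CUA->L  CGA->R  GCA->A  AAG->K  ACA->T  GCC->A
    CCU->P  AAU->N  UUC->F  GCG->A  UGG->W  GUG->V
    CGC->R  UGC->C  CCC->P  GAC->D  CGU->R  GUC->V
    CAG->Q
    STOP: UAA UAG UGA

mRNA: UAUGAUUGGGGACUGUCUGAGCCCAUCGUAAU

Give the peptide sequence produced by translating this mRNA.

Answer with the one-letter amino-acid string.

start AUG at pos 1
pos 1: AUG -> M; peptide=M
pos 4: AUU -> I; peptide=MI
pos 7: GGG -> G; peptide=MIG
pos 10: GAC -> D; peptide=MIGD
pos 13: UGU -> C; peptide=MIGDC
pos 16: CUG -> L; peptide=MIGDCL
pos 19: AGC -> S; peptide=MIGDCLS
pos 22: CCA -> P; peptide=MIGDCLSP
pos 25: UCG -> S; peptide=MIGDCLSPS
pos 28: UAA -> STOP

Answer: MIGDCLSPS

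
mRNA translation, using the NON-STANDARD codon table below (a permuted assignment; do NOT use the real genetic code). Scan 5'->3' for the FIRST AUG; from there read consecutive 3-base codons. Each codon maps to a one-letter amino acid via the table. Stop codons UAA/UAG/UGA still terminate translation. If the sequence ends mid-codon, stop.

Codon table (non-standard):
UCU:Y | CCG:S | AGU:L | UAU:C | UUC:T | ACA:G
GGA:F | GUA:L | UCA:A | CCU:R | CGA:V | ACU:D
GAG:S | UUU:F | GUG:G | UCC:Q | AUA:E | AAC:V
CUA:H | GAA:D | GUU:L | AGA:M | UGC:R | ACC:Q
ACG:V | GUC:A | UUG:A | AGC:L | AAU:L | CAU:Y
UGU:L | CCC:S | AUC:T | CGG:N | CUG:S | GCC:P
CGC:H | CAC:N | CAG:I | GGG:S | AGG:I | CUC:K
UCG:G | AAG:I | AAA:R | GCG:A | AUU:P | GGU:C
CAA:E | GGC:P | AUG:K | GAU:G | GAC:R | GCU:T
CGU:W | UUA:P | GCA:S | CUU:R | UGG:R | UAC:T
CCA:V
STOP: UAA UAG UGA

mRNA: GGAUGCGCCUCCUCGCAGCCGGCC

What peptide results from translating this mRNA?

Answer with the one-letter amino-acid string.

start AUG at pos 2
pos 2: AUG -> K; peptide=K
pos 5: CGC -> H; peptide=KH
pos 8: CUC -> K; peptide=KHK
pos 11: CUC -> K; peptide=KHKK
pos 14: GCA -> S; peptide=KHKKS
pos 17: GCC -> P; peptide=KHKKSP
pos 20: GGC -> P; peptide=KHKKSPP
pos 23: only 1 nt remain (<3), stop (end of mRNA)

Answer: KHKKSPP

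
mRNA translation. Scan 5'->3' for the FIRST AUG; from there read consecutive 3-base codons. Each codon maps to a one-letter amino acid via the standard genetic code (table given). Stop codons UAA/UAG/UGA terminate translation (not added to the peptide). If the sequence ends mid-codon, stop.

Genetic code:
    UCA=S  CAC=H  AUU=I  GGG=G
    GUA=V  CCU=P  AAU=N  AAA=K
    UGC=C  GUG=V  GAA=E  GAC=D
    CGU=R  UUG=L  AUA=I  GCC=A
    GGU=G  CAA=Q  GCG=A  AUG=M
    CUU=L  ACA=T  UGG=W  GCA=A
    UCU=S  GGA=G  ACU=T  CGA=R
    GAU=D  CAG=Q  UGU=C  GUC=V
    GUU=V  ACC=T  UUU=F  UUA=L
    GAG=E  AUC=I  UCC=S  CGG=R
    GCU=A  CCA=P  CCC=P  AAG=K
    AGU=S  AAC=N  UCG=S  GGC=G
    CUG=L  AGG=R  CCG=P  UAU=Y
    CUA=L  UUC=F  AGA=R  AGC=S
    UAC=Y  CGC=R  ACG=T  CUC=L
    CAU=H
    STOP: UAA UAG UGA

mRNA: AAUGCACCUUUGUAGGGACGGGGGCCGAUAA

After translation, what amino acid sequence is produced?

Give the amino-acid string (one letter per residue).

Answer: MHLCRDGGR

Derivation:
start AUG at pos 1
pos 1: AUG -> M; peptide=M
pos 4: CAC -> H; peptide=MH
pos 7: CUU -> L; peptide=MHL
pos 10: UGU -> C; peptide=MHLC
pos 13: AGG -> R; peptide=MHLCR
pos 16: GAC -> D; peptide=MHLCRD
pos 19: GGG -> G; peptide=MHLCRDG
pos 22: GGC -> G; peptide=MHLCRDGG
pos 25: CGA -> R; peptide=MHLCRDGGR
pos 28: UAA -> STOP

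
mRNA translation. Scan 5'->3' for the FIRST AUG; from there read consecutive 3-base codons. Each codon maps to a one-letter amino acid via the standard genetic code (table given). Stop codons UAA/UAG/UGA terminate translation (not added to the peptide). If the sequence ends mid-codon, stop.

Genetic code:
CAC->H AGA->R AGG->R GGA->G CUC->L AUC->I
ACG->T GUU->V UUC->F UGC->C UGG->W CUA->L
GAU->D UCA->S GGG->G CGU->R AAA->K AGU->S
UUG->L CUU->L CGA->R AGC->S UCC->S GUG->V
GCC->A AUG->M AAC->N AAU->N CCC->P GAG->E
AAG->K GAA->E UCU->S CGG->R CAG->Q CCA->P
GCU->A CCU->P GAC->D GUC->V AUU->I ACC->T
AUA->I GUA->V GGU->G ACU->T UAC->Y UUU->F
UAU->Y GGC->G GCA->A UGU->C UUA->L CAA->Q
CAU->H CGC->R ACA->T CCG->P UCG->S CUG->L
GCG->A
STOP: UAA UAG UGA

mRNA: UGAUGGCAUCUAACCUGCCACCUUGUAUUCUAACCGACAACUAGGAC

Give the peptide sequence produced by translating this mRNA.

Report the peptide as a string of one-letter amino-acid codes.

Answer: MASNLPPCILTDN

Derivation:
start AUG at pos 2
pos 2: AUG -> M; peptide=M
pos 5: GCA -> A; peptide=MA
pos 8: UCU -> S; peptide=MAS
pos 11: AAC -> N; peptide=MASN
pos 14: CUG -> L; peptide=MASNL
pos 17: CCA -> P; peptide=MASNLP
pos 20: CCU -> P; peptide=MASNLPP
pos 23: UGU -> C; peptide=MASNLPPC
pos 26: AUU -> I; peptide=MASNLPPCI
pos 29: CUA -> L; peptide=MASNLPPCIL
pos 32: ACC -> T; peptide=MASNLPPCILT
pos 35: GAC -> D; peptide=MASNLPPCILTD
pos 38: AAC -> N; peptide=MASNLPPCILTDN
pos 41: UAG -> STOP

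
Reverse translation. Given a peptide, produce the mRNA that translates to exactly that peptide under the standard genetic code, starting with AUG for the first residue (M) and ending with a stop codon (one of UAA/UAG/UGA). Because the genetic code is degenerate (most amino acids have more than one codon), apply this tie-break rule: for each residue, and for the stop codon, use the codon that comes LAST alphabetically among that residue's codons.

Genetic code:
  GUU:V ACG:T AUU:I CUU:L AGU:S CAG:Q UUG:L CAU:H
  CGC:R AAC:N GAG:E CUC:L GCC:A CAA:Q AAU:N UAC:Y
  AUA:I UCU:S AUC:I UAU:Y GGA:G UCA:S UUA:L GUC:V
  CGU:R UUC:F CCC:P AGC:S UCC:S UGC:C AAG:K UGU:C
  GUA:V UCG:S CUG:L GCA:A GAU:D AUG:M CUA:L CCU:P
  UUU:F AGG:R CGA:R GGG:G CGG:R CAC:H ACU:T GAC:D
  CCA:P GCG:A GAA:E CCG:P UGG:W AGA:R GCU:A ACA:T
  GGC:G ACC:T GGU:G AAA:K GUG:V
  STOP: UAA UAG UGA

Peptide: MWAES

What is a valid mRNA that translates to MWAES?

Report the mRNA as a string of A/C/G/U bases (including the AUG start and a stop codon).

Answer: mRNA: AUGUGGGCUGAGUCUUGA

Derivation:
residue 1: M -> AUG (start codon)
residue 2: W -> UGG (only codon)
residue 3: A codons sorted = GCA,GCC,GCG,GCU -> pick last = GCU
residue 4: E codons sorted = GAA,GAG -> pick last = GAG
residue 5: S codons sorted = AGC,AGU,UCA,UCC,UCG,UCU -> pick last = UCU
terminator: stop codons sorted = UAA,UAG,UGA -> pick last = UGA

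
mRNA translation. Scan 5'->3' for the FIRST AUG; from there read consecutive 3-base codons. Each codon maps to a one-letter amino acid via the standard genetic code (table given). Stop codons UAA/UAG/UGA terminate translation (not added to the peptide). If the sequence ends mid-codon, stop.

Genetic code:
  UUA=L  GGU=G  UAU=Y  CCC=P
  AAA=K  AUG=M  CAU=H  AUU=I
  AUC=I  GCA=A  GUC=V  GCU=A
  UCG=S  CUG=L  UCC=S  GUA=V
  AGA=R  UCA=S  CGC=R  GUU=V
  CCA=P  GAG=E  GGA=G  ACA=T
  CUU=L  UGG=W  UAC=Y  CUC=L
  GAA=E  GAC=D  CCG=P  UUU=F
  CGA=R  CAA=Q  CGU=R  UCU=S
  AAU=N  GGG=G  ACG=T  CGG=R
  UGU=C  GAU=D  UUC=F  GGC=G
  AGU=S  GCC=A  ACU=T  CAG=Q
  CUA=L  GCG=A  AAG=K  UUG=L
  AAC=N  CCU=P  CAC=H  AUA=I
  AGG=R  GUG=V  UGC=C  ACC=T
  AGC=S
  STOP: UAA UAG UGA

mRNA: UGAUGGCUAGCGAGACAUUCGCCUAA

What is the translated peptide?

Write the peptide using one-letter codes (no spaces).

Answer: MASETFA

Derivation:
start AUG at pos 2
pos 2: AUG -> M; peptide=M
pos 5: GCU -> A; peptide=MA
pos 8: AGC -> S; peptide=MAS
pos 11: GAG -> E; peptide=MASE
pos 14: ACA -> T; peptide=MASET
pos 17: UUC -> F; peptide=MASETF
pos 20: GCC -> A; peptide=MASETFA
pos 23: UAA -> STOP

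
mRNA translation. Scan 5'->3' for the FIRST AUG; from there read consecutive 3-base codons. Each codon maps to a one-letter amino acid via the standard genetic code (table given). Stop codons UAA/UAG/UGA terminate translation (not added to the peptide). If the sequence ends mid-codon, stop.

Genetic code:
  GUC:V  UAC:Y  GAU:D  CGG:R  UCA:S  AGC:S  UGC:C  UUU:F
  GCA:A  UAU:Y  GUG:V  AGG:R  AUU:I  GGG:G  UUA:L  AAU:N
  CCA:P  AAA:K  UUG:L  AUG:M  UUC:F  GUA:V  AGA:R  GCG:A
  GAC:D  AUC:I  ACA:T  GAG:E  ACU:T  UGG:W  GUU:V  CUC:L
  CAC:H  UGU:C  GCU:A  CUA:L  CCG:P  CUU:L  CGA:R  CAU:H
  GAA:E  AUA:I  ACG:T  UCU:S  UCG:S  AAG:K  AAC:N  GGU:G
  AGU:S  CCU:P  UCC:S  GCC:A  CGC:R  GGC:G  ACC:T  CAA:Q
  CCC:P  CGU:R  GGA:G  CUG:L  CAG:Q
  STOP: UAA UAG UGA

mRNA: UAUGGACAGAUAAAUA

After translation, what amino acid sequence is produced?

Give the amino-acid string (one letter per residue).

Answer: MDR

Derivation:
start AUG at pos 1
pos 1: AUG -> M; peptide=M
pos 4: GAC -> D; peptide=MD
pos 7: AGA -> R; peptide=MDR
pos 10: UAA -> STOP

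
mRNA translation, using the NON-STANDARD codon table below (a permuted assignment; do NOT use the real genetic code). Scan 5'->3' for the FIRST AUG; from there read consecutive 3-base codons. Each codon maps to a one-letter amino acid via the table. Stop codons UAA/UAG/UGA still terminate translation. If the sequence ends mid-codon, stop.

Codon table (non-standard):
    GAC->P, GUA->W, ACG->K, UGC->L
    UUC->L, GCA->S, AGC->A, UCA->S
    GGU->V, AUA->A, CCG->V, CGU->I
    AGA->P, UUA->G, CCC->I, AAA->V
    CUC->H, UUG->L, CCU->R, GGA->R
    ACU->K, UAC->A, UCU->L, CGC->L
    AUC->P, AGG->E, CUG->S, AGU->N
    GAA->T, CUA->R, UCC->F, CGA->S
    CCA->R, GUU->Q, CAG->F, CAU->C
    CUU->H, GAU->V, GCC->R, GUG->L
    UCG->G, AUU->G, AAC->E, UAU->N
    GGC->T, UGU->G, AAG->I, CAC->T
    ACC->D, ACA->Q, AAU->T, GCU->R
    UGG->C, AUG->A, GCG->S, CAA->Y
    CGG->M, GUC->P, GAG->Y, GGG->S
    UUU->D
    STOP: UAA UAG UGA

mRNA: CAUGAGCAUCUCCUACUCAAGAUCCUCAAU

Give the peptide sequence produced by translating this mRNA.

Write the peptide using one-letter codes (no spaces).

Answer: AAPFASPFS

Derivation:
start AUG at pos 1
pos 1: AUG -> A; peptide=A
pos 4: AGC -> A; peptide=AA
pos 7: AUC -> P; peptide=AAP
pos 10: UCC -> F; peptide=AAPF
pos 13: UAC -> A; peptide=AAPFA
pos 16: UCA -> S; peptide=AAPFAS
pos 19: AGA -> P; peptide=AAPFASP
pos 22: UCC -> F; peptide=AAPFASPF
pos 25: UCA -> S; peptide=AAPFASPFS
pos 28: only 2 nt remain (<3), stop (end of mRNA)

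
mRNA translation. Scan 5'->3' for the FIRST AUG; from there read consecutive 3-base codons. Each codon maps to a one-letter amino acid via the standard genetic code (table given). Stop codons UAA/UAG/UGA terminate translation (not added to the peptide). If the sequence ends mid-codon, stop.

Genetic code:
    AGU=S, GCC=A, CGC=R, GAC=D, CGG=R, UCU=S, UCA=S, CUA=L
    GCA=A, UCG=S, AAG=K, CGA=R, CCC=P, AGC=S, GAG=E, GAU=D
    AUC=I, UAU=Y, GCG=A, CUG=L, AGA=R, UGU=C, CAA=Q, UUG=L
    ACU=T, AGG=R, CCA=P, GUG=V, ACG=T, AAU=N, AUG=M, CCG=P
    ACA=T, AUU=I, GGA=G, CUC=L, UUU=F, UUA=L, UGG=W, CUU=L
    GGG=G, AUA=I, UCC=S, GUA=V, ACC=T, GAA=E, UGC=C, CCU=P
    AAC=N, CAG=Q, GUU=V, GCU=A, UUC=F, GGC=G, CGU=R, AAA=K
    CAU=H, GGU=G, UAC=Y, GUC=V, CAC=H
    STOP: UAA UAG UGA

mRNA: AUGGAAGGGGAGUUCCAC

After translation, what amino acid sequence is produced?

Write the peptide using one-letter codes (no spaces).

Answer: MEGEFH

Derivation:
start AUG at pos 0
pos 0: AUG -> M; peptide=M
pos 3: GAA -> E; peptide=ME
pos 6: GGG -> G; peptide=MEG
pos 9: GAG -> E; peptide=MEGE
pos 12: UUC -> F; peptide=MEGEF
pos 15: CAC -> H; peptide=MEGEFH
pos 18: only 0 nt remain (<3), stop (end of mRNA)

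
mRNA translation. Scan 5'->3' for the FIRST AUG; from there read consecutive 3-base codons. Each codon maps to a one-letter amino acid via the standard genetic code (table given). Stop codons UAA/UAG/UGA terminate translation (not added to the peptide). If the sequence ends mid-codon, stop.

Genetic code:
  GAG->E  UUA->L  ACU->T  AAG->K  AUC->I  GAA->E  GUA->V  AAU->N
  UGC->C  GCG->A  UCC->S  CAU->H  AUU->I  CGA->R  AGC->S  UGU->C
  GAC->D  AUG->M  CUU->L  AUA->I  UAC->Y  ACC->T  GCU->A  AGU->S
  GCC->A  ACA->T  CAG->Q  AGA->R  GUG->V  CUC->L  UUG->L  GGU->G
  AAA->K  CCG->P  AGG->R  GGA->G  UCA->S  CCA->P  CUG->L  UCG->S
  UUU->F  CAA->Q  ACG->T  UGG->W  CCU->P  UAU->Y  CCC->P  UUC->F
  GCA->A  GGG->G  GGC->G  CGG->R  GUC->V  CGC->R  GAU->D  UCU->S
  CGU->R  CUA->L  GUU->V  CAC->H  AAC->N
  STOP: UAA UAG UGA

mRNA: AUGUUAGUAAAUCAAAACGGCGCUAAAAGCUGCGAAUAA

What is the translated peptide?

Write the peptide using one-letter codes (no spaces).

start AUG at pos 0
pos 0: AUG -> M; peptide=M
pos 3: UUA -> L; peptide=ML
pos 6: GUA -> V; peptide=MLV
pos 9: AAU -> N; peptide=MLVN
pos 12: CAA -> Q; peptide=MLVNQ
pos 15: AAC -> N; peptide=MLVNQN
pos 18: GGC -> G; peptide=MLVNQNG
pos 21: GCU -> A; peptide=MLVNQNGA
pos 24: AAA -> K; peptide=MLVNQNGAK
pos 27: AGC -> S; peptide=MLVNQNGAKS
pos 30: UGC -> C; peptide=MLVNQNGAKSC
pos 33: GAA -> E; peptide=MLVNQNGAKSCE
pos 36: UAA -> STOP

Answer: MLVNQNGAKSCE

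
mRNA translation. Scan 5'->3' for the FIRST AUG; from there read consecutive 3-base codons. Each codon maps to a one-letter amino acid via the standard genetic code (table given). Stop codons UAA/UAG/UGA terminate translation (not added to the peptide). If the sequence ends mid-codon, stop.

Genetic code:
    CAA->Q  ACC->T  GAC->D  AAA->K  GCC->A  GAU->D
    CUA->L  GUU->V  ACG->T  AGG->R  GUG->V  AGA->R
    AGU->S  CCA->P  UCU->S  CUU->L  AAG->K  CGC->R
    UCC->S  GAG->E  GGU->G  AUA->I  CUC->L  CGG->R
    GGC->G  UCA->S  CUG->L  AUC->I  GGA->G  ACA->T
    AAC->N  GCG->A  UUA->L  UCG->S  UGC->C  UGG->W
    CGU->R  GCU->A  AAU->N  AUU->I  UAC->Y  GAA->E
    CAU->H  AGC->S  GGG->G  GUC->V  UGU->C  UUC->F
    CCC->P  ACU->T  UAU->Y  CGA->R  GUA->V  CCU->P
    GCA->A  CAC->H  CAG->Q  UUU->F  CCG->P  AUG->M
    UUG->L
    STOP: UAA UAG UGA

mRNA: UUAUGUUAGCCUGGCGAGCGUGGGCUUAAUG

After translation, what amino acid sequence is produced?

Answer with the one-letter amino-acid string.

Answer: MLAWRAWA

Derivation:
start AUG at pos 2
pos 2: AUG -> M; peptide=M
pos 5: UUA -> L; peptide=ML
pos 8: GCC -> A; peptide=MLA
pos 11: UGG -> W; peptide=MLAW
pos 14: CGA -> R; peptide=MLAWR
pos 17: GCG -> A; peptide=MLAWRA
pos 20: UGG -> W; peptide=MLAWRAW
pos 23: GCU -> A; peptide=MLAWRAWA
pos 26: UAA -> STOP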